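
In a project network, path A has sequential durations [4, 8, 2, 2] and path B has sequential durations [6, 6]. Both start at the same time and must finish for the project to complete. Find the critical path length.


Path A total = 4 + 8 + 2 + 2 = 16
Path B total = 6 + 6 = 12
Critical path = longest path = max(16, 12) = 16

16


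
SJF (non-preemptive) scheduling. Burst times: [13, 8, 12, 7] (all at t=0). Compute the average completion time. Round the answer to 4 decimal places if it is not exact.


SJF order (ascending): [7, 8, 12, 13]
Completion times:
  Job 1: burst=7, C=7
  Job 2: burst=8, C=15
  Job 3: burst=12, C=27
  Job 4: burst=13, C=40
Average completion = 89/4 = 22.25

22.25


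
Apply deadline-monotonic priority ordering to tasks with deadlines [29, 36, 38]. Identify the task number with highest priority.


Sort tasks by relative deadline (ascending):
  Task 1: deadline = 29
  Task 2: deadline = 36
  Task 3: deadline = 38
Priority order (highest first): [1, 2, 3]
Highest priority task = 1

1


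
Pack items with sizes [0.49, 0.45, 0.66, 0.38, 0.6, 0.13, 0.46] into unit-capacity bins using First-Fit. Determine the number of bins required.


Place items sequentially using First-Fit:
  Item 0.49 -> new Bin 1
  Item 0.45 -> Bin 1 (now 0.94)
  Item 0.66 -> new Bin 2
  Item 0.38 -> new Bin 3
  Item 0.6 -> Bin 3 (now 0.98)
  Item 0.13 -> Bin 2 (now 0.79)
  Item 0.46 -> new Bin 4
Total bins used = 4

4


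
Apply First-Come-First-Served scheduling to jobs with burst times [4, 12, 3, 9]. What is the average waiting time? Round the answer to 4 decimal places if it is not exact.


FCFS order (as given): [4, 12, 3, 9]
Waiting times:
  Job 1: wait = 0
  Job 2: wait = 4
  Job 3: wait = 16
  Job 4: wait = 19
Sum of waiting times = 39
Average waiting time = 39/4 = 9.75

9.75


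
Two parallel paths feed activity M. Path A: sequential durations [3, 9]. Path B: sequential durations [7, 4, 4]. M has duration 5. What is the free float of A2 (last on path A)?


ES(A2) = sum of predecessors on chain A = 3
EF(A2) = ES + duration = 3 + 9 = 12
Successor of A2 is M. ES(M) = max(sum(A), sum(B)) = max(12, 15) = 15
Free float = ES(successor) - EF(current) = 15 - 12 = 3

3


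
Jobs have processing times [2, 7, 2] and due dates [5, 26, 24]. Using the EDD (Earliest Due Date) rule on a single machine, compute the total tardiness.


Sort by due date (EDD order): [(2, 5), (2, 24), (7, 26)]
Compute completion times and tardiness:
  Job 1: p=2, d=5, C=2, tardiness=max(0,2-5)=0
  Job 2: p=2, d=24, C=4, tardiness=max(0,4-24)=0
  Job 3: p=7, d=26, C=11, tardiness=max(0,11-26)=0
Total tardiness = 0

0


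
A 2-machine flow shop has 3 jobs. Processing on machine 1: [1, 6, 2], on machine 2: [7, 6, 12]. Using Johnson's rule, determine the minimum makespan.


Apply Johnson's rule:
  Group 1 (a <= b): [(1, 1, 7), (3, 2, 12), (2, 6, 6)]
  Group 2 (a > b): []
Optimal job order: [1, 3, 2]
Schedule:
  Job 1: M1 done at 1, M2 done at 8
  Job 3: M1 done at 3, M2 done at 20
  Job 2: M1 done at 9, M2 done at 26
Makespan = 26

26


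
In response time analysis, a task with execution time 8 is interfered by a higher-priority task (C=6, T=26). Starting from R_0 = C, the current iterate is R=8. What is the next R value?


R_next = C + ceil(R_prev / T_hp) * C_hp
ceil(8 / 26) = ceil(0.3077) = 1
Interference = 1 * 6 = 6
R_next = 8 + 6 = 14

14


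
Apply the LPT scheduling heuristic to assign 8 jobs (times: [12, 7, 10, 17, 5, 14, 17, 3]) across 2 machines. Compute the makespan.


Sort jobs in decreasing order (LPT): [17, 17, 14, 12, 10, 7, 5, 3]
Assign each job to the least loaded machine:
  Machine 1: jobs [17, 14, 7, 5], load = 43
  Machine 2: jobs [17, 12, 10, 3], load = 42
Makespan = max load = 43

43


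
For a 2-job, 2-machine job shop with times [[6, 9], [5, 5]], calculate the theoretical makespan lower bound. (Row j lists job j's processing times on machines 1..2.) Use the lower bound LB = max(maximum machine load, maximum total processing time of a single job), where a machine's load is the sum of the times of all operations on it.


Machine loads:
  Machine 1: 6 + 5 = 11
  Machine 2: 9 + 5 = 14
Max machine load = 14
Job totals:
  Job 1: 15
  Job 2: 10
Max job total = 15
Lower bound = max(14, 15) = 15

15


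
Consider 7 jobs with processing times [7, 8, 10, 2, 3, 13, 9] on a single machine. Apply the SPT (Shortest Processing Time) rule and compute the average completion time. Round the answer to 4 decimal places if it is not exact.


Sort jobs by processing time (SPT order): [2, 3, 7, 8, 9, 10, 13]
Compute completion times sequentially:
  Job 1: processing = 2, completes at 2
  Job 2: processing = 3, completes at 5
  Job 3: processing = 7, completes at 12
  Job 4: processing = 8, completes at 20
  Job 5: processing = 9, completes at 29
  Job 6: processing = 10, completes at 39
  Job 7: processing = 13, completes at 52
Sum of completion times = 159
Average completion time = 159/7 = 22.7143

22.7143


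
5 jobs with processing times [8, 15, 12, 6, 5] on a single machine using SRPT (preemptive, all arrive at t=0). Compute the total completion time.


Since all jobs arrive at t=0, SRPT equals SPT ordering.
SPT order: [5, 6, 8, 12, 15]
Completion times:
  Job 1: p=5, C=5
  Job 2: p=6, C=11
  Job 3: p=8, C=19
  Job 4: p=12, C=31
  Job 5: p=15, C=46
Total completion time = 5 + 11 + 19 + 31 + 46 = 112

112


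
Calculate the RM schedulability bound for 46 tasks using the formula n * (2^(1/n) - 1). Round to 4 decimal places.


Compute 2^(1/46) = 1.0151825180
Subtract 1: 1.0151825180 - 1 = 0.0151825180
Multiply by n: 46 * 0.0151825180 = 0.6983958280
Round to 4 dp: 0.6984

0.6984


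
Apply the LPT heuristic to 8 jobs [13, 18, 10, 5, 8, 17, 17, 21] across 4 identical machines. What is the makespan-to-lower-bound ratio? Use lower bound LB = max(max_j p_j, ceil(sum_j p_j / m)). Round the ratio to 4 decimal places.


LPT order: [21, 18, 17, 17, 13, 10, 8, 5]
Machine loads after assignment: [26, 26, 30, 27]
LPT makespan = 30
Lower bound = max(max_job, ceil(total/4)) = max(21, 28) = 28
Ratio = 30 / 28 = 1.0714

1.0714


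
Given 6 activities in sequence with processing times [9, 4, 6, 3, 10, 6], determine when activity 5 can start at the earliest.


Activity 5 starts after activities 1 through 4 complete.
Predecessor durations: [9, 4, 6, 3]
ES = 9 + 4 + 6 + 3 = 22

22


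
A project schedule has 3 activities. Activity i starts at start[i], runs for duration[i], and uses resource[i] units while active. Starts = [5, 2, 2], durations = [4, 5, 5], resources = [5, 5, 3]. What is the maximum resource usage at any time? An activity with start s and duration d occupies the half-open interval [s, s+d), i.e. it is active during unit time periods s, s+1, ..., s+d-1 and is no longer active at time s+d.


Each activity i is active on [start_i, start_i + duration_i).
Compute total resource usage per time slot:
  t=0: active resources = [], total = 0
  t=1: active resources = [], total = 0
  t=2: active resources = [5, 3], total = 8
  t=3: active resources = [5, 3], total = 8
  t=4: active resources = [5, 3], total = 8
  t=5: active resources = [5, 5, 3], total = 13
  t=6: active resources = [5, 5, 3], total = 13
  t=7: active resources = [5], total = 5
  t=8: active resources = [5], total = 5
Peak resource demand = 13

13


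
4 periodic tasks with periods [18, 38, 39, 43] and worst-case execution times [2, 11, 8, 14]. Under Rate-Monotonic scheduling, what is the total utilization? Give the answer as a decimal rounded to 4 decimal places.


Compute individual utilizations (exact fractions):
  Task 1: C/T = 2/18 = 1/9 (approx. 0.1111)
  Task 2: C/T = 11/38 (approx. 0.2895)
  Task 3: C/T = 8/39 (approx. 0.2051)
  Task 4: C/T = 14/43 (approx. 0.3256)
Total utilization U = 1/9 + 11/38 + 8/39 + 14/43 = 178043/191178
Rounded to 4 decimal places: U = 0.9313
RM (Liu & Layland) bound for 4 tasks = 0.756828; compare with U = 178043/191178 (approx. 0.931294)
bound < U <= 1, so the RM sufficient condition is not met (inconclusive; an exact test such as response-time analysis is needed).

0.9313


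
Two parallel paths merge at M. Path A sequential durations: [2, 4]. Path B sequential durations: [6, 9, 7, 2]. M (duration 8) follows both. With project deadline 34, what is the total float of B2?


Forward pass: ES(B2) = sum of predecessors on chain B = 6
EF = ES + duration = 6 + 9 = 15
Backward pass: LF(M) = deadline = 34; LS(M) = 34 - 8 = 26
LF(B2) = LS(M) - sum(successors on chain B) = 26 - 9 = 17
LS = LF - duration = 17 - 9 = 8
Total float = LS - ES = 8 - 6 = 2

2


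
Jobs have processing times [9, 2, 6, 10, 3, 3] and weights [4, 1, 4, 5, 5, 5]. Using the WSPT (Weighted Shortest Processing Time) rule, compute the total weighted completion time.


Compute p/w ratios and sort ascending (WSPT): [(3, 5), (3, 5), (6, 4), (2, 1), (10, 5), (9, 4)]
Compute weighted completion times:
  Job (p=3,w=5): C=3, w*C=5*3=15
  Job (p=3,w=5): C=6, w*C=5*6=30
  Job (p=6,w=4): C=12, w*C=4*12=48
  Job (p=2,w=1): C=14, w*C=1*14=14
  Job (p=10,w=5): C=24, w*C=5*24=120
  Job (p=9,w=4): C=33, w*C=4*33=132
Total weighted completion time = 359

359


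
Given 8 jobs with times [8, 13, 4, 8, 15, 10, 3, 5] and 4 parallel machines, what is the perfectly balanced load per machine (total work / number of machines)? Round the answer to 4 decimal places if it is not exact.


Total processing time = 8 + 13 + 4 + 8 + 15 + 10 + 3 + 5 = 66
Number of machines = 4
Ideal balanced load = 66 / 4 = 16.5

16.5


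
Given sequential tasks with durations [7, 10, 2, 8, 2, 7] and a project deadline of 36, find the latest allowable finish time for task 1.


LF(activity 1) = deadline - sum of successor durations
Successors: activities 2 through 6 with durations [10, 2, 8, 2, 7]
Sum of successor durations = 29
LF = 36 - 29 = 7

7


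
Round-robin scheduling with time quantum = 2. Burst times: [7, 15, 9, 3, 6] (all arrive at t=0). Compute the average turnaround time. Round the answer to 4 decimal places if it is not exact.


Time quantum = 2
Execution trace:
  J1 runs 2 units, time = 2
  J2 runs 2 units, time = 4
  J3 runs 2 units, time = 6
  J4 runs 2 units, time = 8
  J5 runs 2 units, time = 10
  J1 runs 2 units, time = 12
  J2 runs 2 units, time = 14
  J3 runs 2 units, time = 16
  J4 runs 1 units, time = 17
  J5 runs 2 units, time = 19
  J1 runs 2 units, time = 21
  J2 runs 2 units, time = 23
  J3 runs 2 units, time = 25
  J5 runs 2 units, time = 27
  J1 runs 1 units, time = 28
  J2 runs 2 units, time = 30
  J3 runs 2 units, time = 32
  J2 runs 2 units, time = 34
  J3 runs 1 units, time = 35
  J2 runs 2 units, time = 37
  J2 runs 2 units, time = 39
  J2 runs 1 units, time = 40
Finish times: [28, 40, 35, 17, 27]
Average turnaround = 147/5 = 29.4

29.4


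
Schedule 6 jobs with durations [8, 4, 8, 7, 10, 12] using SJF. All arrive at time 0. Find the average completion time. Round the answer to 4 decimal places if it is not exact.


SJF order (ascending): [4, 7, 8, 8, 10, 12]
Completion times:
  Job 1: burst=4, C=4
  Job 2: burst=7, C=11
  Job 3: burst=8, C=19
  Job 4: burst=8, C=27
  Job 5: burst=10, C=37
  Job 6: burst=12, C=49
Average completion = 147/6 = 24.5

24.5


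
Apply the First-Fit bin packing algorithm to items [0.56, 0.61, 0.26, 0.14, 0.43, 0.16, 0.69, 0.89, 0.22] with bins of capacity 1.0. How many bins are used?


Place items sequentially using First-Fit:
  Item 0.56 -> new Bin 1
  Item 0.61 -> new Bin 2
  Item 0.26 -> Bin 1 (now 0.82)
  Item 0.14 -> Bin 1 (now 0.96)
  Item 0.43 -> new Bin 3
  Item 0.16 -> Bin 2 (now 0.77)
  Item 0.69 -> new Bin 4
  Item 0.89 -> new Bin 5
  Item 0.22 -> Bin 2 (now 0.99)
Total bins used = 5

5


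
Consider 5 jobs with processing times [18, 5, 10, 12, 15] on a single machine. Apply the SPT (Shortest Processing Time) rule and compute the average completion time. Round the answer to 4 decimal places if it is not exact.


Sort jobs by processing time (SPT order): [5, 10, 12, 15, 18]
Compute completion times sequentially:
  Job 1: processing = 5, completes at 5
  Job 2: processing = 10, completes at 15
  Job 3: processing = 12, completes at 27
  Job 4: processing = 15, completes at 42
  Job 5: processing = 18, completes at 60
Sum of completion times = 149
Average completion time = 149/5 = 29.8

29.8


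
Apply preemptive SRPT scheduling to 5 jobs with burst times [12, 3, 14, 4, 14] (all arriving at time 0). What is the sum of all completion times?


Since all jobs arrive at t=0, SRPT equals SPT ordering.
SPT order: [3, 4, 12, 14, 14]
Completion times:
  Job 1: p=3, C=3
  Job 2: p=4, C=7
  Job 3: p=12, C=19
  Job 4: p=14, C=33
  Job 5: p=14, C=47
Total completion time = 3 + 7 + 19 + 33 + 47 = 109

109


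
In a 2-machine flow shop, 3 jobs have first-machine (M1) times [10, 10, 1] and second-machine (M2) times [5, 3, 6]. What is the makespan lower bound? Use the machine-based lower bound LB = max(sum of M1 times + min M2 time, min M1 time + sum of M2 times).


LB1 = sum(M1 times) + min(M2 times) = 21 + 3 = 24
LB2 = min(M1 times) + sum(M2 times) = 1 + 14 = 15
Lower bound = max(LB1, LB2) = max(24, 15) = 24

24


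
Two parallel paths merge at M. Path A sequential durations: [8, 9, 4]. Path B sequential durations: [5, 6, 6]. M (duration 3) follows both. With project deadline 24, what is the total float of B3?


Forward pass: ES(B3) = sum of predecessors on chain B = 11
EF = ES + duration = 11 + 6 = 17
Backward pass: LF(M) = deadline = 24; LS(M) = 24 - 3 = 21
LF(B3) = LS(M) - sum(successors on chain B) = 21 - 0 = 21
LS = LF - duration = 21 - 6 = 15
Total float = LS - ES = 15 - 11 = 4

4


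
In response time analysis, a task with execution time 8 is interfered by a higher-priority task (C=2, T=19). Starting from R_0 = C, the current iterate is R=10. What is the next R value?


R_next = C + ceil(R_prev / T_hp) * C_hp
ceil(10 / 19) = ceil(0.5263) = 1
Interference = 1 * 2 = 2
R_next = 8 + 2 = 10
R_next = R_prev, so the iteration has converged (response time = 10).

10


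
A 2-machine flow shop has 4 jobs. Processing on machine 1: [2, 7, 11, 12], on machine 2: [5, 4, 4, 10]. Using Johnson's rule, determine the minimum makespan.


Apply Johnson's rule:
  Group 1 (a <= b): [(1, 2, 5)]
  Group 2 (a > b): [(4, 12, 10), (2, 7, 4), (3, 11, 4)]
Optimal job order: [1, 4, 2, 3]
Schedule:
  Job 1: M1 done at 2, M2 done at 7
  Job 4: M1 done at 14, M2 done at 24
  Job 2: M1 done at 21, M2 done at 28
  Job 3: M1 done at 32, M2 done at 36
Makespan = 36

36


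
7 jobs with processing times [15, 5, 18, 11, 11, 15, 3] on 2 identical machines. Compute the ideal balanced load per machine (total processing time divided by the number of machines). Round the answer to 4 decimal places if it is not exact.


Total processing time = 15 + 5 + 18 + 11 + 11 + 15 + 3 = 78
Number of machines = 2
Ideal balanced load = 78 / 2 = 39.0

39.0


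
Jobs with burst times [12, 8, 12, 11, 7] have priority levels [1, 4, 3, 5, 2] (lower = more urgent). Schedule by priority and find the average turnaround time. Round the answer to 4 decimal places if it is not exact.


Sort by priority (ascending = highest first):
Order: [(1, 12), (2, 7), (3, 12), (4, 8), (5, 11)]
Completion times:
  Priority 1, burst=12, C=12
  Priority 2, burst=7, C=19
  Priority 3, burst=12, C=31
  Priority 4, burst=8, C=39
  Priority 5, burst=11, C=50
Average turnaround = 151/5 = 30.2

30.2


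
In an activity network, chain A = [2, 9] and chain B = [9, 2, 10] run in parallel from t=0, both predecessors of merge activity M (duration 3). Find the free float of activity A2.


ES(A2) = sum of predecessors on chain A = 2
EF(A2) = ES + duration = 2 + 9 = 11
Successor of A2 is M. ES(M) = max(sum(A), sum(B)) = max(11, 21) = 21
Free float = ES(successor) - EF(current) = 21 - 11 = 10

10


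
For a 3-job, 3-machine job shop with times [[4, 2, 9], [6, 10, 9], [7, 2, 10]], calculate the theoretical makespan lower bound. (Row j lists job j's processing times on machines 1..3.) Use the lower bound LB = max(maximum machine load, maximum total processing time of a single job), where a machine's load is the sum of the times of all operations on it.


Machine loads:
  Machine 1: 4 + 6 + 7 = 17
  Machine 2: 2 + 10 + 2 = 14
  Machine 3: 9 + 9 + 10 = 28
Max machine load = 28
Job totals:
  Job 1: 15
  Job 2: 25
  Job 3: 19
Max job total = 25
Lower bound = max(28, 25) = 28

28


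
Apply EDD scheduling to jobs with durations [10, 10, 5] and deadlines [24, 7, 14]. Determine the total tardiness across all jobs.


Sort by due date (EDD order): [(10, 7), (5, 14), (10, 24)]
Compute completion times and tardiness:
  Job 1: p=10, d=7, C=10, tardiness=max(0,10-7)=3
  Job 2: p=5, d=14, C=15, tardiness=max(0,15-14)=1
  Job 3: p=10, d=24, C=25, tardiness=max(0,25-24)=1
Total tardiness = 5

5


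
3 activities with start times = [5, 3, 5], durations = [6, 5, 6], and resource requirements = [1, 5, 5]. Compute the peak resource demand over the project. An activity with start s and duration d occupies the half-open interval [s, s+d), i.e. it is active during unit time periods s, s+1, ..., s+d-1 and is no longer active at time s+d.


Each activity i is active on [start_i, start_i + duration_i).
Compute total resource usage per time slot:
  t=0: active resources = [], total = 0
  t=1: active resources = [], total = 0
  t=2: active resources = [], total = 0
  t=3: active resources = [5], total = 5
  t=4: active resources = [5], total = 5
  t=5: active resources = [1, 5, 5], total = 11
  t=6: active resources = [1, 5, 5], total = 11
  t=7: active resources = [1, 5, 5], total = 11
  t=8: active resources = [1, 5], total = 6
  t=9: active resources = [1, 5], total = 6
  t=10: active resources = [1, 5], total = 6
Peak resource demand = 11

11


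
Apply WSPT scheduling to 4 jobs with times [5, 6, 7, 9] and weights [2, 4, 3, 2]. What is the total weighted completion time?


Compute p/w ratios and sort ascending (WSPT): [(6, 4), (7, 3), (5, 2), (9, 2)]
Compute weighted completion times:
  Job (p=6,w=4): C=6, w*C=4*6=24
  Job (p=7,w=3): C=13, w*C=3*13=39
  Job (p=5,w=2): C=18, w*C=2*18=36
  Job (p=9,w=2): C=27, w*C=2*27=54
Total weighted completion time = 153

153


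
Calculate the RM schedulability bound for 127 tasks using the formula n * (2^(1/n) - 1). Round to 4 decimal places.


Compute 2^(1/127) = 1.0054727730
Subtract 1: 1.0054727730 - 1 = 0.0054727730
Multiply by n: 127 * 0.0054727730 = 0.6950421710
Round to 4 dp: 0.6950

0.6950


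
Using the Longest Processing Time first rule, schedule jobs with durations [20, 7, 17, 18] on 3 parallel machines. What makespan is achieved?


Sort jobs in decreasing order (LPT): [20, 18, 17, 7]
Assign each job to the least loaded machine:
  Machine 1: jobs [20], load = 20
  Machine 2: jobs [18], load = 18
  Machine 3: jobs [17, 7], load = 24
Makespan = max load = 24

24


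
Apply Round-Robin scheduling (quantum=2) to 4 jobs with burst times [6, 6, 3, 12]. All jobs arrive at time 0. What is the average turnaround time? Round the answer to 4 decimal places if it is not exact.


Time quantum = 2
Execution trace:
  J1 runs 2 units, time = 2
  J2 runs 2 units, time = 4
  J3 runs 2 units, time = 6
  J4 runs 2 units, time = 8
  J1 runs 2 units, time = 10
  J2 runs 2 units, time = 12
  J3 runs 1 units, time = 13
  J4 runs 2 units, time = 15
  J1 runs 2 units, time = 17
  J2 runs 2 units, time = 19
  J4 runs 2 units, time = 21
  J4 runs 2 units, time = 23
  J4 runs 2 units, time = 25
  J4 runs 2 units, time = 27
Finish times: [17, 19, 13, 27]
Average turnaround = 76/4 = 19.0

19.0


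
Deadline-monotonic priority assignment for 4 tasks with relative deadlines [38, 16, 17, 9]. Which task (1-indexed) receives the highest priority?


Sort tasks by relative deadline (ascending):
  Task 4: deadline = 9
  Task 2: deadline = 16
  Task 3: deadline = 17
  Task 1: deadline = 38
Priority order (highest first): [4, 2, 3, 1]
Highest priority task = 4

4


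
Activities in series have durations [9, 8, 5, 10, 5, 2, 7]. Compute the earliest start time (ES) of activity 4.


Activity 4 starts after activities 1 through 3 complete.
Predecessor durations: [9, 8, 5]
ES = 9 + 8 + 5 = 22

22


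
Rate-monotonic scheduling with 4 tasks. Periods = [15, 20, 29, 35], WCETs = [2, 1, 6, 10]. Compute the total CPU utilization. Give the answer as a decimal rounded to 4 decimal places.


Compute individual utilizations (exact fractions):
  Task 1: C/T = 2/15 (approx. 0.1333)
  Task 2: C/T = 1/20 (approx. 0.05)
  Task 3: C/T = 6/29 (approx. 0.2069)
  Task 4: C/T = 10/35 = 2/7 (approx. 0.2857)
Total utilization U = 2/15 + 1/20 + 6/29 + 2/7 = 8233/12180
Rounded to 4 decimal places: U = 0.6759
RM (Liu & Layland) bound for 4 tasks = 0.756828; compare with U = 8233/12180 (approx. 0.675944)
U <= bound, so schedulable by RM sufficient condition.

0.6759


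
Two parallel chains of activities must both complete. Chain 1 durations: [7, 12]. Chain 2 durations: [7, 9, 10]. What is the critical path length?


Path A total = 7 + 12 = 19
Path B total = 7 + 9 + 10 = 26
Critical path = longest path = max(19, 26) = 26

26


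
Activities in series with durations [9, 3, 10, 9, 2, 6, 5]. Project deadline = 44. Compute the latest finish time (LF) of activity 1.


LF(activity 1) = deadline - sum of successor durations
Successors: activities 2 through 7 with durations [3, 10, 9, 2, 6, 5]
Sum of successor durations = 35
LF = 44 - 35 = 9

9


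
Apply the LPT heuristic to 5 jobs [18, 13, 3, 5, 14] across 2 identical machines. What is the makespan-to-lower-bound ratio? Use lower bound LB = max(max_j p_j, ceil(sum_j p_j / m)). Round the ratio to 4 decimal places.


LPT order: [18, 14, 13, 5, 3]
Machine loads after assignment: [26, 27]
LPT makespan = 27
Lower bound = max(max_job, ceil(total/2)) = max(18, 27) = 27
Ratio = 27 / 27 = 1.0

1.0


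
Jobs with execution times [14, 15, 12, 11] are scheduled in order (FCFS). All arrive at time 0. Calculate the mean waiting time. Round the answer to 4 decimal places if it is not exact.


FCFS order (as given): [14, 15, 12, 11]
Waiting times:
  Job 1: wait = 0
  Job 2: wait = 14
  Job 3: wait = 29
  Job 4: wait = 41
Sum of waiting times = 84
Average waiting time = 84/4 = 21.0

21.0


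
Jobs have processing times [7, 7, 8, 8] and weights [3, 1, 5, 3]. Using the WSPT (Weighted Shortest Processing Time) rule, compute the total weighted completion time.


Compute p/w ratios and sort ascending (WSPT): [(8, 5), (7, 3), (8, 3), (7, 1)]
Compute weighted completion times:
  Job (p=8,w=5): C=8, w*C=5*8=40
  Job (p=7,w=3): C=15, w*C=3*15=45
  Job (p=8,w=3): C=23, w*C=3*23=69
  Job (p=7,w=1): C=30, w*C=1*30=30
Total weighted completion time = 184

184


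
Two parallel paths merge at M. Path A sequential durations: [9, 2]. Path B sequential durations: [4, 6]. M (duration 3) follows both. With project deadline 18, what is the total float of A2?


Forward pass: ES(A2) = sum of predecessors on chain A = 9
EF = ES + duration = 9 + 2 = 11
Backward pass: LF(M) = deadline = 18; LS(M) = 18 - 3 = 15
LF(A2) = LS(M) - sum(successors on chain A) = 15 - 0 = 15
LS = LF - duration = 15 - 2 = 13
Total float = LS - ES = 13 - 9 = 4

4


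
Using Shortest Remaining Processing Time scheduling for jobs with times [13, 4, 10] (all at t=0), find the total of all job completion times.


Since all jobs arrive at t=0, SRPT equals SPT ordering.
SPT order: [4, 10, 13]
Completion times:
  Job 1: p=4, C=4
  Job 2: p=10, C=14
  Job 3: p=13, C=27
Total completion time = 4 + 14 + 27 = 45

45


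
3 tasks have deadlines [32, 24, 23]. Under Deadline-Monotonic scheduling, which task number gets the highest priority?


Sort tasks by relative deadline (ascending):
  Task 3: deadline = 23
  Task 2: deadline = 24
  Task 1: deadline = 32
Priority order (highest first): [3, 2, 1]
Highest priority task = 3

3


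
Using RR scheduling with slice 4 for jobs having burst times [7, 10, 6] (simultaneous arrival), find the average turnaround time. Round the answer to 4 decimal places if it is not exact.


Time quantum = 4
Execution trace:
  J1 runs 4 units, time = 4
  J2 runs 4 units, time = 8
  J3 runs 4 units, time = 12
  J1 runs 3 units, time = 15
  J2 runs 4 units, time = 19
  J3 runs 2 units, time = 21
  J2 runs 2 units, time = 23
Finish times: [15, 23, 21]
Average turnaround = 59/3 = 19.6667

19.6667


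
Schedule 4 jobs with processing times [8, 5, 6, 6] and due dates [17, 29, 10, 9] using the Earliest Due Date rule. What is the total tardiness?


Sort by due date (EDD order): [(6, 9), (6, 10), (8, 17), (5, 29)]
Compute completion times and tardiness:
  Job 1: p=6, d=9, C=6, tardiness=max(0,6-9)=0
  Job 2: p=6, d=10, C=12, tardiness=max(0,12-10)=2
  Job 3: p=8, d=17, C=20, tardiness=max(0,20-17)=3
  Job 4: p=5, d=29, C=25, tardiness=max(0,25-29)=0
Total tardiness = 5

5


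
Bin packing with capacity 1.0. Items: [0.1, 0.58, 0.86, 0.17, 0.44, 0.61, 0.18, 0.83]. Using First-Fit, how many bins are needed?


Place items sequentially using First-Fit:
  Item 0.1 -> new Bin 1
  Item 0.58 -> Bin 1 (now 0.68)
  Item 0.86 -> new Bin 2
  Item 0.17 -> Bin 1 (now 0.85)
  Item 0.44 -> new Bin 3
  Item 0.61 -> new Bin 4
  Item 0.18 -> Bin 3 (now 0.62)
  Item 0.83 -> new Bin 5
Total bins used = 5

5


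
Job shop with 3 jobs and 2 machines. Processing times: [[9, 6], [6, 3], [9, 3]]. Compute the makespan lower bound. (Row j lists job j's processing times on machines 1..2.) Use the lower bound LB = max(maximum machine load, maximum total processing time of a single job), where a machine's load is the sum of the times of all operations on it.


Machine loads:
  Machine 1: 9 + 6 + 9 = 24
  Machine 2: 6 + 3 + 3 = 12
Max machine load = 24
Job totals:
  Job 1: 15
  Job 2: 9
  Job 3: 12
Max job total = 15
Lower bound = max(24, 15) = 24

24


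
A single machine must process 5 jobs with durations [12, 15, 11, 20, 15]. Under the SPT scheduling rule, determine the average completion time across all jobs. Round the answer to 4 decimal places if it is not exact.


Sort jobs by processing time (SPT order): [11, 12, 15, 15, 20]
Compute completion times sequentially:
  Job 1: processing = 11, completes at 11
  Job 2: processing = 12, completes at 23
  Job 3: processing = 15, completes at 38
  Job 4: processing = 15, completes at 53
  Job 5: processing = 20, completes at 73
Sum of completion times = 198
Average completion time = 198/5 = 39.6

39.6


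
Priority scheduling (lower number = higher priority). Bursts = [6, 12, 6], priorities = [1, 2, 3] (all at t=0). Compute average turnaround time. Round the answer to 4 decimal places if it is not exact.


Sort by priority (ascending = highest first):
Order: [(1, 6), (2, 12), (3, 6)]
Completion times:
  Priority 1, burst=6, C=6
  Priority 2, burst=12, C=18
  Priority 3, burst=6, C=24
Average turnaround = 48/3 = 16.0

16.0


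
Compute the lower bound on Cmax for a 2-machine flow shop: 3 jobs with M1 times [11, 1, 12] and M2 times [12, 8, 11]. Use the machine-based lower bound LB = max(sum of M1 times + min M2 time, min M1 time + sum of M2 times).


LB1 = sum(M1 times) + min(M2 times) = 24 + 8 = 32
LB2 = min(M1 times) + sum(M2 times) = 1 + 31 = 32
Lower bound = max(LB1, LB2) = max(32, 32) = 32

32


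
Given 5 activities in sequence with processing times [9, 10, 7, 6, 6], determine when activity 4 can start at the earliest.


Activity 4 starts after activities 1 through 3 complete.
Predecessor durations: [9, 10, 7]
ES = 9 + 10 + 7 = 26

26


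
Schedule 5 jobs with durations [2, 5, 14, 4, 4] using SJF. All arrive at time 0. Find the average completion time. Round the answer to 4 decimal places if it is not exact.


SJF order (ascending): [2, 4, 4, 5, 14]
Completion times:
  Job 1: burst=2, C=2
  Job 2: burst=4, C=6
  Job 3: burst=4, C=10
  Job 4: burst=5, C=15
  Job 5: burst=14, C=29
Average completion = 62/5 = 12.4

12.4


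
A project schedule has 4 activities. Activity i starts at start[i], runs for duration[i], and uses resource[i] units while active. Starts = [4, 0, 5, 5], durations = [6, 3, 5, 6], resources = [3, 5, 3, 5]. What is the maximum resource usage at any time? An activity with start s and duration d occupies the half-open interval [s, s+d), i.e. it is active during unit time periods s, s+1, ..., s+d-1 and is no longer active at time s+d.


Each activity i is active on [start_i, start_i + duration_i).
Compute total resource usage per time slot:
  t=0: active resources = [5], total = 5
  t=1: active resources = [5], total = 5
  t=2: active resources = [5], total = 5
  t=3: active resources = [], total = 0
  t=4: active resources = [3], total = 3
  t=5: active resources = [3, 3, 5], total = 11
  t=6: active resources = [3, 3, 5], total = 11
  t=7: active resources = [3, 3, 5], total = 11
  t=8: active resources = [3, 3, 5], total = 11
  t=9: active resources = [3, 3, 5], total = 11
  t=10: active resources = [5], total = 5
Peak resource demand = 11

11


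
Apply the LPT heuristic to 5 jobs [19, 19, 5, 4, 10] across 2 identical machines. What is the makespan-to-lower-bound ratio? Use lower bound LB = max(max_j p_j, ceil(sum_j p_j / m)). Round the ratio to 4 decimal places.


LPT order: [19, 19, 10, 5, 4]
Machine loads after assignment: [29, 28]
LPT makespan = 29
Lower bound = max(max_job, ceil(total/2)) = max(19, 29) = 29
Ratio = 29 / 29 = 1.0

1.0


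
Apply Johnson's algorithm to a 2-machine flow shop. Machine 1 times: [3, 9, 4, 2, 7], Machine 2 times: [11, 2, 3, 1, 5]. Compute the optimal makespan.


Apply Johnson's rule:
  Group 1 (a <= b): [(1, 3, 11)]
  Group 2 (a > b): [(5, 7, 5), (3, 4, 3), (2, 9, 2), (4, 2, 1)]
Optimal job order: [1, 5, 3, 2, 4]
Schedule:
  Job 1: M1 done at 3, M2 done at 14
  Job 5: M1 done at 10, M2 done at 19
  Job 3: M1 done at 14, M2 done at 22
  Job 2: M1 done at 23, M2 done at 25
  Job 4: M1 done at 25, M2 done at 26
Makespan = 26

26


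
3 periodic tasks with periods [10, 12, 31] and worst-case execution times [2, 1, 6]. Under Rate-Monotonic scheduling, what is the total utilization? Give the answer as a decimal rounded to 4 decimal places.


Compute individual utilizations (exact fractions):
  Task 1: C/T = 2/10 = 1/5 (approx. 0.2)
  Task 2: C/T = 1/12 (approx. 0.0833)
  Task 3: C/T = 6/31 (approx. 0.1935)
Total utilization U = 1/5 + 1/12 + 6/31 = 887/1860
Rounded to 4 decimal places: U = 0.4769
RM (Liu & Layland) bound for 3 tasks = 0.779763; compare with U = 887/1860 (approx. 0.476882)
U <= bound, so schedulable by RM sufficient condition.

0.4769


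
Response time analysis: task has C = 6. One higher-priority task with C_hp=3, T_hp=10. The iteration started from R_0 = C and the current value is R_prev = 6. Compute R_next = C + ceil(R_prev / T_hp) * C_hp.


R_next = C + ceil(R_prev / T_hp) * C_hp
ceil(6 / 10) = ceil(0.6) = 1
Interference = 1 * 3 = 3
R_next = 6 + 3 = 9

9


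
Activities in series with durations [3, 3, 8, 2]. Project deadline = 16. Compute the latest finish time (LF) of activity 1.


LF(activity 1) = deadline - sum of successor durations
Successors: activities 2 through 4 with durations [3, 8, 2]
Sum of successor durations = 13
LF = 16 - 13 = 3

3


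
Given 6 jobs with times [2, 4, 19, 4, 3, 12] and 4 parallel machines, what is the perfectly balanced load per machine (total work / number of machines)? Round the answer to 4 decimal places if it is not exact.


Total processing time = 2 + 4 + 19 + 4 + 3 + 12 = 44
Number of machines = 4
Ideal balanced load = 44 / 4 = 11.0

11.0


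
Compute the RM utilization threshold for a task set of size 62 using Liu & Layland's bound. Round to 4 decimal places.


Compute 2^(1/62) = 1.0112425207
Subtract 1: 1.0112425207 - 1 = 0.0112425207
Multiply by n: 62 * 0.0112425207 = 0.6970362834
Round to 4 dp: 0.6970

0.6970


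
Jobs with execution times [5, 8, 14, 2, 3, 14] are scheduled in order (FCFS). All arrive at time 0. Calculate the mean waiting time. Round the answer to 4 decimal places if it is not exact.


FCFS order (as given): [5, 8, 14, 2, 3, 14]
Waiting times:
  Job 1: wait = 0
  Job 2: wait = 5
  Job 3: wait = 13
  Job 4: wait = 27
  Job 5: wait = 29
  Job 6: wait = 32
Sum of waiting times = 106
Average waiting time = 106/6 = 17.6667

17.6667


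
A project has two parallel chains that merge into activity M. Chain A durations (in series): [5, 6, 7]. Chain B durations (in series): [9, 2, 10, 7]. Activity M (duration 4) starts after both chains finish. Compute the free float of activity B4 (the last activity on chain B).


ES(B4) = sum of predecessors on chain B = 21
EF(B4) = ES + duration = 21 + 7 = 28
Successor of B4 is M. ES(M) = max(sum(A), sum(B)) = max(18, 28) = 28
Free float = ES(successor) - EF(current) = 28 - 28 = 0

0


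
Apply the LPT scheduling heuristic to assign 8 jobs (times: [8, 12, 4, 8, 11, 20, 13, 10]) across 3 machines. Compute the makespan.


Sort jobs in decreasing order (LPT): [20, 13, 12, 11, 10, 8, 8, 4]
Assign each job to the least loaded machine:
  Machine 1: jobs [20, 8], load = 28
  Machine 2: jobs [13, 10, 8], load = 31
  Machine 3: jobs [12, 11, 4], load = 27
Makespan = max load = 31

31


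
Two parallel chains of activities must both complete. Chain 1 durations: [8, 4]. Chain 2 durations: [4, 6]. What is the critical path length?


Path A total = 8 + 4 = 12
Path B total = 4 + 6 = 10
Critical path = longest path = max(12, 10) = 12

12


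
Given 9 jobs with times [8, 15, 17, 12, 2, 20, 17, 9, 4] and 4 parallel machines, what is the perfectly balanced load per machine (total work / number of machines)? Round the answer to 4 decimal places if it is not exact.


Total processing time = 8 + 15 + 17 + 12 + 2 + 20 + 17 + 9 + 4 = 104
Number of machines = 4
Ideal balanced load = 104 / 4 = 26.0

26.0


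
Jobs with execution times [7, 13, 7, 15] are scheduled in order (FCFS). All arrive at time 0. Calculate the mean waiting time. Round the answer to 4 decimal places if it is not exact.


FCFS order (as given): [7, 13, 7, 15]
Waiting times:
  Job 1: wait = 0
  Job 2: wait = 7
  Job 3: wait = 20
  Job 4: wait = 27
Sum of waiting times = 54
Average waiting time = 54/4 = 13.5

13.5


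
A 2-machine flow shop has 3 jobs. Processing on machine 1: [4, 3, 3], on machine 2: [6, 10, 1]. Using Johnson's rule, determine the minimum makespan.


Apply Johnson's rule:
  Group 1 (a <= b): [(2, 3, 10), (1, 4, 6)]
  Group 2 (a > b): [(3, 3, 1)]
Optimal job order: [2, 1, 3]
Schedule:
  Job 2: M1 done at 3, M2 done at 13
  Job 1: M1 done at 7, M2 done at 19
  Job 3: M1 done at 10, M2 done at 20
Makespan = 20

20


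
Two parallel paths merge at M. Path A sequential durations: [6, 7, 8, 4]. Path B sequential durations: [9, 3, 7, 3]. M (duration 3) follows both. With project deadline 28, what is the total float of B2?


Forward pass: ES(B2) = sum of predecessors on chain B = 9
EF = ES + duration = 9 + 3 = 12
Backward pass: LF(M) = deadline = 28; LS(M) = 28 - 3 = 25
LF(B2) = LS(M) - sum(successors on chain B) = 25 - 10 = 15
LS = LF - duration = 15 - 3 = 12
Total float = LS - ES = 12 - 9 = 3

3


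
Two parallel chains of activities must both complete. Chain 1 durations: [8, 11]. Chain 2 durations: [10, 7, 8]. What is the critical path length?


Path A total = 8 + 11 = 19
Path B total = 10 + 7 + 8 = 25
Critical path = longest path = max(19, 25) = 25

25


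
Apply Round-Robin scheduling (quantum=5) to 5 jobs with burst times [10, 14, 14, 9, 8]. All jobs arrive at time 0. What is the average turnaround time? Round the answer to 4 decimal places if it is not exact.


Time quantum = 5
Execution trace:
  J1 runs 5 units, time = 5
  J2 runs 5 units, time = 10
  J3 runs 5 units, time = 15
  J4 runs 5 units, time = 20
  J5 runs 5 units, time = 25
  J1 runs 5 units, time = 30
  J2 runs 5 units, time = 35
  J3 runs 5 units, time = 40
  J4 runs 4 units, time = 44
  J5 runs 3 units, time = 47
  J2 runs 4 units, time = 51
  J3 runs 4 units, time = 55
Finish times: [30, 51, 55, 44, 47]
Average turnaround = 227/5 = 45.4

45.4


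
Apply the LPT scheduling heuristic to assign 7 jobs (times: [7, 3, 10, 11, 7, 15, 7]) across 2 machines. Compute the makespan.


Sort jobs in decreasing order (LPT): [15, 11, 10, 7, 7, 7, 3]
Assign each job to the least loaded machine:
  Machine 1: jobs [15, 7, 7], load = 29
  Machine 2: jobs [11, 10, 7, 3], load = 31
Makespan = max load = 31

31


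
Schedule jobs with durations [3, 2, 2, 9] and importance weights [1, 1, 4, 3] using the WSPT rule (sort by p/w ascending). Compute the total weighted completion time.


Compute p/w ratios and sort ascending (WSPT): [(2, 4), (2, 1), (3, 1), (9, 3)]
Compute weighted completion times:
  Job (p=2,w=4): C=2, w*C=4*2=8
  Job (p=2,w=1): C=4, w*C=1*4=4
  Job (p=3,w=1): C=7, w*C=1*7=7
  Job (p=9,w=3): C=16, w*C=3*16=48
Total weighted completion time = 67

67


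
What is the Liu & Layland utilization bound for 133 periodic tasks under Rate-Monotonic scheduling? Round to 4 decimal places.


Compute 2^(1/133) = 1.0052252371
Subtract 1: 1.0052252371 - 1 = 0.0052252371
Multiply by n: 133 * 0.0052252371 = 0.6949565343
Round to 4 dp: 0.6950

0.6950


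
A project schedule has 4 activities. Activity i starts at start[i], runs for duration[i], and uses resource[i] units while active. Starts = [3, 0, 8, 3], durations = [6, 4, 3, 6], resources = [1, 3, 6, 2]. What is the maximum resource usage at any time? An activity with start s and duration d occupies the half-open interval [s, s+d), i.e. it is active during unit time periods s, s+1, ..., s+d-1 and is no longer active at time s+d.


Each activity i is active on [start_i, start_i + duration_i).
Compute total resource usage per time slot:
  t=0: active resources = [3], total = 3
  t=1: active resources = [3], total = 3
  t=2: active resources = [3], total = 3
  t=3: active resources = [1, 3, 2], total = 6
  t=4: active resources = [1, 2], total = 3
  t=5: active resources = [1, 2], total = 3
  t=6: active resources = [1, 2], total = 3
  t=7: active resources = [1, 2], total = 3
  t=8: active resources = [1, 6, 2], total = 9
  t=9: active resources = [6], total = 6
  t=10: active resources = [6], total = 6
Peak resource demand = 9

9


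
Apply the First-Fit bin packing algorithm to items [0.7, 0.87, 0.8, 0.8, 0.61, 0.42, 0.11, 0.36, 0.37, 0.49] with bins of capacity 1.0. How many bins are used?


Place items sequentially using First-Fit:
  Item 0.7 -> new Bin 1
  Item 0.87 -> new Bin 2
  Item 0.8 -> new Bin 3
  Item 0.8 -> new Bin 4
  Item 0.61 -> new Bin 5
  Item 0.42 -> new Bin 6
  Item 0.11 -> Bin 1 (now 0.81)
  Item 0.36 -> Bin 5 (now 0.97)
  Item 0.37 -> Bin 6 (now 0.79)
  Item 0.49 -> new Bin 7
Total bins used = 7

7


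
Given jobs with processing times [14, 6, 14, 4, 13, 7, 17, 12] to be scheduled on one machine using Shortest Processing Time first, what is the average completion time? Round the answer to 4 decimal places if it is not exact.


Sort jobs by processing time (SPT order): [4, 6, 7, 12, 13, 14, 14, 17]
Compute completion times sequentially:
  Job 1: processing = 4, completes at 4
  Job 2: processing = 6, completes at 10
  Job 3: processing = 7, completes at 17
  Job 4: processing = 12, completes at 29
  Job 5: processing = 13, completes at 42
  Job 6: processing = 14, completes at 56
  Job 7: processing = 14, completes at 70
  Job 8: processing = 17, completes at 87
Sum of completion times = 315
Average completion time = 315/8 = 39.375

39.375


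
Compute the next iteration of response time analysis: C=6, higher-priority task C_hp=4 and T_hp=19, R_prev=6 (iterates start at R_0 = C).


R_next = C + ceil(R_prev / T_hp) * C_hp
ceil(6 / 19) = ceil(0.3158) = 1
Interference = 1 * 4 = 4
R_next = 6 + 4 = 10

10


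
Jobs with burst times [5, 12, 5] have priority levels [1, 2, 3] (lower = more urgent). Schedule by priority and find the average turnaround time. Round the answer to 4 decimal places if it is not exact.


Sort by priority (ascending = highest first):
Order: [(1, 5), (2, 12), (3, 5)]
Completion times:
  Priority 1, burst=5, C=5
  Priority 2, burst=12, C=17
  Priority 3, burst=5, C=22
Average turnaround = 44/3 = 14.6667

14.6667
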